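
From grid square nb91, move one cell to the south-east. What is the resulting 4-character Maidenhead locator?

Longitude square 9; +1 → 10, wraps to 0, carry into field.
Longitude field N = 13; +1 → 14 = O.
Latitude square 1; −1 → 0.

OB00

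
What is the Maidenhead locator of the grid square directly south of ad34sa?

AD33sx

Latitude subsquare a = 0; −1 → -1, wraps to 23 = x, carry into square.
Latitude square 4; −1 → 3.
The longitude characters are unchanged.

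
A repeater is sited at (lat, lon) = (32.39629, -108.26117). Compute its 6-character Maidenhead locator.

DM52uj

Add 180° to longitude and 90° to latitude: 71.7388, 122.3963.
Field: lon ⌊71.7388/20⌋ = 3 → D; lat ⌊122.3963/10⌋ = 12 → M.
Square: lon ⌊11.7388/2⌋ = 5; lat ⌊2.3963/1⌋ = 2.
Subsquare: lon ⌊1.7388/0.0833333⌋ = 20 → u; lat ⌊0.3963/0.0416667⌋ = 9 → j.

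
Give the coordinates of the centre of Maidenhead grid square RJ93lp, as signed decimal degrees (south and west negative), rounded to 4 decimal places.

Field R=17, J=9: +17·20° lon, +9·10° lat → SW at lon 160°, lat 0°.
Square 9, 3: +9·2° lon, +3·1° lat → SW at lon 178°, lat 3°.
Subsquare l=11, p=15: +11·0.0833333° lon, +15·0.0416667° lat → SW at lon 178.917°, lat 3.625°.
Cell spans 0.0833333° lon × 0.0416667° lat. Centre is SW corner plus half of each.
latitude 3.6458, longitude 178.9583.

3.6458, 178.9583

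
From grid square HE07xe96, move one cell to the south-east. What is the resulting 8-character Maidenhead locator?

HE17ae05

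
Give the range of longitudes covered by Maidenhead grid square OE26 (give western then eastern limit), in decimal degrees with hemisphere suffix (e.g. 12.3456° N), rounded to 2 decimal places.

104.00° E, 106.00° E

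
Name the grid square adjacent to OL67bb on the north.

Latitude subsquare b = 1; +1 → 2 = c.
The longitude characters are unchanged.

OL67bc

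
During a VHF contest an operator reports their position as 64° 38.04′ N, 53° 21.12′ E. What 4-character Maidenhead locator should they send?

Add 180° to longitude and 90° to latitude: 233.35, 154.63.
Field (20°×10°, letters A–R): lon ⌊233.35/20⌋ = 11 → L; lat ⌊154.63/10⌋ = 15 → P.
Square (2°×1°, digits 0–9): lon ⌊13.35/2⌋ = 6; lat ⌊4.63/1⌋ = 4.

LP64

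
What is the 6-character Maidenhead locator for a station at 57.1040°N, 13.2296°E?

JO67oc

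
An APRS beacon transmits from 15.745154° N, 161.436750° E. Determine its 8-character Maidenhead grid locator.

RK05rr28

Shift to the Maidenhead origin (180°W, 90°S): lon 341.43675, lat 105.74515.
Field: 341.43675/20 → 17 → R, 105.74515/10 → 10 → K; chars RK.
Square: 1.43675/2 → 0, 5.74515/1 → 5; chars 05.
Subsquare: 1.43675/0.0833333 → 17 → r, 0.74515/0.0416667 → 17 → r; chars rr.
Extended square: 0.02008/0.00833333 → 2, 0.03682/0.00416667 → 8; chars 28.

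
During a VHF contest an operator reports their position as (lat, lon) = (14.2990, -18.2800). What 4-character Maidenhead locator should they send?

Add 180° to longitude and 90° to latitude: 161.72, 104.30.
Field (20°×10°, letters A–R): lon ⌊161.72/20⌋ = 8 → I; lat ⌊104.30/10⌋ = 10 → K.
Square (2°×1°, digits 0–9): lon ⌊1.72/2⌋ = 0; lat ⌊4.30/1⌋ = 4.

IK04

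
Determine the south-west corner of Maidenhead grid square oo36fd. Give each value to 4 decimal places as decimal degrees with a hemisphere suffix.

56.1250° N, 106.4167° E

Field O=14, O=14: +14·20° lon, +14·10° lat → SW at lon 100°, lat 50°.
Square 3, 6: +3·2° lon, +6·1° lat → SW at lon 106°, lat 56°.
Subsquare f=5, d=3: +5·0.0833333° lon, +3·0.0416667° lat → SW at lon 106.417°, lat 56.125°.
latitude 56.1250° N, longitude 106.4167° E.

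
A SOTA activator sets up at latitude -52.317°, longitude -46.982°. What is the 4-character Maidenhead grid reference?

GD67

Add 180° to longitude and 90° to latitude: 133.02, 37.68.
Field: 133.02/20 → 6 → G, 37.68/10 → 3 → D; chars GD.
Square: 13.02/2 → 6, 7.68/1 → 7; chars 67.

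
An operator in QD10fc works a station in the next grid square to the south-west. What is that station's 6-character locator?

QD10eb

Longitude subsquare f = 5; −1 → 4 = e.
Latitude subsquare c = 2; −1 → 1 = b.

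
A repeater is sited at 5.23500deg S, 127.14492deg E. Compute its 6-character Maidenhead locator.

Offset from 180°W / 90°S: lon 307.1449°, lat 84.7650°.
Field: 307.1449/20 → 15 → P, 84.7650/10 → 8 → I; chars PI.
Square: 7.1449/2 → 3, 4.7650/1 → 4; chars 34.
Subsquare: 1.1449/0.0833333 → 13 → n, 0.7650/0.0416667 → 18 → s; chars ns.

PI34ns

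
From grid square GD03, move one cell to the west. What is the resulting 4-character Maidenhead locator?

FD93

Longitude square 0; −1 → -1, wraps to 9, carry into field.
Longitude field G = 6; −1 → 5 = F.
The latitude characters are unchanged.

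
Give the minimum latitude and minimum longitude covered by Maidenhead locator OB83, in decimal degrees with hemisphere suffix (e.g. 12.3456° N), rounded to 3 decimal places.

77.000° S, 116.000° E

Field O=14, B=1: +14·20° lon, +1·10° lat → SW at lon 100°, lat -80°.
Square 8, 3: +8·2° lon, +3·1° lat → SW at lon 116°, lat -77°.
latitude 77.000° S, longitude 116.000° E.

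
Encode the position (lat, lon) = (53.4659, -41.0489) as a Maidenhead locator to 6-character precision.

GO93ll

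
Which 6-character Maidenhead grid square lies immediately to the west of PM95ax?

Longitude subsquare a = 0; −1 → -1, wraps to 23 = x, carry into square.
Longitude square 9; −1 → 8.
The latitude characters are unchanged.

PM85xx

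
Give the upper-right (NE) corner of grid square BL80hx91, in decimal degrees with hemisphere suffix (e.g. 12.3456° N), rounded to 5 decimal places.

Field B=1, L=11: +1·20° lon, +11·10° lat → SW at lon -160°, lat 20°.
Square 8, 0: +8·2° lon, +0·1° lat → SW at lon -144°, lat 20°.
Subsquare h=7, x=23: +7·0.0833333° lon, +23·0.0416667° lat → SW at lon -143.417°, lat 20.9583°.
Extended square 9, 1: +9·0.00833333° lon, +1·0.00416667° lat → SW at lon -143.342°, lat 20.9625°.
Cell spans 0.00833333° lon × 0.00416667° lat. NE corner is SW corner plus one full cell.
latitude 20.96667° N, longitude 143.33333° W.

20.96667° N, 143.33333° W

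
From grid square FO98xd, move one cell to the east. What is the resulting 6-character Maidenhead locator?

Longitude subsquare x = 23; +1 → 24, wraps to 0 = a, carry into square.
Longitude square 9; +1 → 10, wraps to 0, carry into field.
Longitude field F = 5; +1 → 6 = G.
The latitude characters are unchanged.

GO08ad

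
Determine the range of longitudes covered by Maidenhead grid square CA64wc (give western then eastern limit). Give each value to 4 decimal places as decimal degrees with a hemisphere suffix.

Field C=2, A=0: +2·20° lon, +0·10° lat → SW at lon -140°, lat -90°.
Square 6, 4: +6·2° lon, +4·1° lat → SW at lon -128°, lat -86°.
Subsquare w=22, c=2: +22·0.0833333° lon, +2·0.0416667° lat → SW at lon -126.167°, lat -85.9167°.
Cell spans 0.0833333° lon × 0.0416667° lat.
west 126.1667° W, east 126.0833° W.

126.1667° W, 126.0833° W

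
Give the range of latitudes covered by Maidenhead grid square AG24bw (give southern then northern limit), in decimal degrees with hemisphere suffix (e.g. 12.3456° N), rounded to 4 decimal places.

Field A=0, G=6: +0·20° lon, +6·10° lat → SW at lon -180°, lat -30°.
Square 2, 4: +2·2° lon, +4·1° lat → SW at lon -176°, lat -26°.
Subsquare b=1, w=22: +1·0.0833333° lon, +22·0.0416667° lat → SW at lon -175.917°, lat -25.0833°.
Cell spans 0.0833333° lon × 0.0416667° lat.
south 25.0833° S, north 25.0417° S.

25.0833° S, 25.0417° S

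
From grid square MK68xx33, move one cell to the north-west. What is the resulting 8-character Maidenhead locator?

MK68xx24

Longitude extended square 3; −1 → 2.
Latitude extended square 3; +1 → 4.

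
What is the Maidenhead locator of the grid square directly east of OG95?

PG05

Longitude square 9; +1 → 10, wraps to 0, carry into field.
Longitude field O = 14; +1 → 15 = P.
The latitude characters are unchanged.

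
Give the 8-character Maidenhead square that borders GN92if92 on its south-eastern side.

Longitude extended square 9; +1 → 10, wraps to 0, carry into subsquare.
Longitude subsquare i = 8; +1 → 9 = j.
Latitude extended square 2; −1 → 1.

GN92jf01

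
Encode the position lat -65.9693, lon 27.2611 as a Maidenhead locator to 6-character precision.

Add 180° to longitude and 90° to latitude: 207.2611, 24.0307.
Field: 207.2611/20 → 10 → K, 24.0307/10 → 2 → C; chars KC.
Square: 7.2611/2 → 3, 4.0307/1 → 4; chars 34.
Subsquare: 1.2611/0.0833333 → 15 → p, 0.0307/0.0416667 → 0 → a; chars pa.

KC34pa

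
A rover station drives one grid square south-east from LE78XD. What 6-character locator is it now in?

LE88ac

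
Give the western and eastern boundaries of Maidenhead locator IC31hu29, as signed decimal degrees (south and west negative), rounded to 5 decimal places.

-13.40000, -13.39167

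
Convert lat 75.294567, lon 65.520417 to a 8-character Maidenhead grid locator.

MQ25sh20

Shift to the Maidenhead origin (180°W, 90°S): lon 245.52042, lat 165.29457.
Field (20°×10°, letters A–R): lon ⌊245.52042/20⌋ = 12 → M; lat ⌊165.29457/10⌋ = 16 → Q.
Square (2°×1°, digits 0–9): lon ⌊5.52042/2⌋ = 2; lat ⌊5.29457/1⌋ = 5.
Subsquare (5′×2.5′, letters a–x): lon ⌊1.52042/0.0833333⌋ = 18 → s; lat ⌊0.29457/0.0416667⌋ = 7 → h.
Extended square (30″×15″, digits 0–9): lon ⌊0.02042/0.00833333⌋ = 2; lat ⌊0.00290/0.00416667⌋ = 0.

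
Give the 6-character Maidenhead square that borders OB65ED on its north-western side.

OB65de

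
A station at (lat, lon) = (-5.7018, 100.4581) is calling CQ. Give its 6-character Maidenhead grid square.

OI04fh

Offset from 180°W / 90°S: lon 280.4581°, lat 84.2982°.
Field (20°×10°, letters A–R): lon ⌊280.4581/20⌋ = 14 → O; lat ⌊84.2982/10⌋ = 8 → I.
Square (2°×1°, digits 0–9): lon ⌊0.4581/2⌋ = 0; lat ⌊4.2982/1⌋ = 4.
Subsquare (5′×2.5′, letters a–x): lon ⌊0.4581/0.0833333⌋ = 5 → f; lat ⌊0.2982/0.0416667⌋ = 7 → h.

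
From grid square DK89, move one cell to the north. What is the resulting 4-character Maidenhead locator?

Latitude square 9; +1 → 10, wraps to 0, carry into field.
Latitude field K = 10; +1 → 11 = L.
The longitude characters are unchanged.

DL80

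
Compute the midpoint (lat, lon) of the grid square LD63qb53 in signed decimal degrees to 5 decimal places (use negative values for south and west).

Field L=11, D=3: +11·20° lon, +3·10° lat → SW at lon 40°, lat -60°.
Square 6, 3: +6·2° lon, +3·1° lat → SW at lon 52°, lat -57°.
Subsquare q=16, b=1: +16·0.0833333° lon, +1·0.0416667° lat → SW at lon 53.3333°, lat -56.9583°.
Extended square 5, 3: +5·0.00833333° lon, +3·0.00416667° lat → SW at lon 53.375°, lat -56.9458°.
Cell spans 0.00833333° lon × 0.00416667° lat. Centre is SW corner plus half of each.
latitude -56.94375, longitude 53.37917.

-56.94375, 53.37917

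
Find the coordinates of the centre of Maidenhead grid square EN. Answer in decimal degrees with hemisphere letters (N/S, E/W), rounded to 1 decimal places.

45.0° N, 90.0° W

Field E=4, N=13: +4·20° lon, +13·10° lat → SW at lon -100°, lat 40°.
Cell spans 20° lon × 10° lat. Centre is SW corner plus half of each.
latitude 45.0° N, longitude 90.0° W.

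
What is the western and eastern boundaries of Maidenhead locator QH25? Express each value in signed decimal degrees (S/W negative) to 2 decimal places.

Field Q=16, H=7: +16·20° lon, +7·10° lat → SW at lon 140°, lat -20°.
Square 2, 5: +2·2° lon, +5·1° lat → SW at lon 144°, lat -15°.
Cell spans 2° lon × 1° lat.
west 144.00, east 146.00.

144.00, 146.00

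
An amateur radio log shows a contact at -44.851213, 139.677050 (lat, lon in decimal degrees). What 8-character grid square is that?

PE95ud15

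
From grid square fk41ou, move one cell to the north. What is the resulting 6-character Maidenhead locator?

FK41ov

Latitude subsquare u = 20; +1 → 21 = v.
The longitude characters are unchanged.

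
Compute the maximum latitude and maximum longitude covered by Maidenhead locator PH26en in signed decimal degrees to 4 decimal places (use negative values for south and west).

-13.4167, 124.4167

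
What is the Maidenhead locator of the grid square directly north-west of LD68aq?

LD58xr

Longitude subsquare a = 0; −1 → -1, wraps to 23 = x, carry into square.
Longitude square 6; −1 → 5.
Latitude subsquare q = 16; +1 → 17 = r.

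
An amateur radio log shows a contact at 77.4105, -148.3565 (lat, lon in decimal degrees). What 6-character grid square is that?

BQ57tj

Offset from 180°W / 90°S: lon 31.6435°, lat 167.4105°.
Field: lon ⌊31.6435/20⌋ = 1 → B; lat ⌊167.4105/10⌋ = 16 → Q.
Square: lon ⌊11.6435/2⌋ = 5; lat ⌊7.4105/1⌋ = 7.
Subsquare: lon ⌊1.6435/0.0833333⌋ = 19 → t; lat ⌊0.4105/0.0416667⌋ = 9 → j.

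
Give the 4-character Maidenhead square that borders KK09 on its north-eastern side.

KL10

Longitude square 0; +1 → 1.
Latitude square 9; +1 → 10, wraps to 0, carry into field.
Latitude field K = 10; +1 → 11 = L.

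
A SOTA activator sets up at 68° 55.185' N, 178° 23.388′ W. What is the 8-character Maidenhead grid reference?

AP08tw30

Offset from 180°W / 90°S: lon 1.61020°, lat 158.91975°.
Field: lon ⌊1.61020/20⌋ = 0 → A; lat ⌊158.91975/10⌋ = 15 → P.
Square: lon ⌊1.61020/2⌋ = 0; lat ⌊8.91975/1⌋ = 8.
Subsquare: lon ⌊1.61020/0.0833333⌋ = 19 → t; lat ⌊0.91975/0.0416667⌋ = 22 → w.
Extended square: lon ⌊0.02687/0.00833333⌋ = 3; lat ⌊0.00308/0.00416667⌋ = 0.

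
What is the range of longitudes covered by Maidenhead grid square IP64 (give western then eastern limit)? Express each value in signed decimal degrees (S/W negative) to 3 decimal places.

-8.000, -6.000

Field I=8, P=15: +8·20° lon, +15·10° lat → SW at lon -20°, lat 60°.
Square 6, 4: +6·2° lon, +4·1° lat → SW at lon -8°, lat 64°.
Cell spans 2° lon × 1° lat.
west -8.000, east -6.000.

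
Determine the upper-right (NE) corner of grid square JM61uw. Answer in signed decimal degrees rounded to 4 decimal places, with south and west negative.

31.9583, 13.7500

Field J=9, M=12: +9·20° lon, +12·10° lat → SW at lon 0°, lat 30°.
Square 6, 1: +6·2° lon, +1·1° lat → SW at lon 12°, lat 31°.
Subsquare u=20, w=22: +20·0.0833333° lon, +22·0.0416667° lat → SW at lon 13.6667°, lat 31.9167°.
Cell spans 0.0833333° lon × 0.0416667° lat. NE corner is SW corner plus one full cell.
latitude 31.9583, longitude 13.7500.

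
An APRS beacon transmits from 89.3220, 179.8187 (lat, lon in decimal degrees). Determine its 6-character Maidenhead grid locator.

RR99vh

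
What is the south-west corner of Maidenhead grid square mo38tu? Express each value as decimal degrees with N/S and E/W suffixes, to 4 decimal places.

Field M=12, O=14: +12·20° lon, +14·10° lat → SW at lon 60°, lat 50°.
Square 3, 8: +3·2° lon, +8·1° lat → SW at lon 66°, lat 58°.
Subsquare t=19, u=20: +19·0.0833333° lon, +20·0.0416667° lat → SW at lon 67.5833°, lat 58.8333°.
latitude 58.8333° N, longitude 67.5833° E.

58.8333° N, 67.5833° E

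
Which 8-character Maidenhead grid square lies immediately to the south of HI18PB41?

HI18pb40

Latitude extended square 1; −1 → 0.
The longitude characters are unchanged.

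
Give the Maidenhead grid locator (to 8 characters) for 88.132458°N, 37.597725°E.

Offset from 180°W / 90°S: lon 217.59772°, lat 178.13246°.
Field: lon ⌊217.59772/20⌋ = 10 → K; lat ⌊178.13246/10⌋ = 17 → R.
Square: lon ⌊17.59772/2⌋ = 8; lat ⌊8.13246/1⌋ = 8.
Subsquare: lon ⌊1.59772/0.0833333⌋ = 19 → t; lat ⌊0.13246/0.0416667⌋ = 3 → d.
Extended square: lon ⌊0.01439/0.00833333⌋ = 1; lat ⌊0.00746/0.00416667⌋ = 1.

KR88td11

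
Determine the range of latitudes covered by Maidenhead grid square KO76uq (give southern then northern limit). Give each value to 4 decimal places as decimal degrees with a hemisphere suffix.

56.6667° N, 56.7083° N

Field K=10, O=14: +10·20° lon, +14·10° lat → SW at lon 20°, lat 50°.
Square 7, 6: +7·2° lon, +6·1° lat → SW at lon 34°, lat 56°.
Subsquare u=20, q=16: +20·0.0833333° lon, +16·0.0416667° lat → SW at lon 35.6667°, lat 56.6667°.
Cell spans 0.0833333° lon × 0.0416667° lat.
south 56.6667° N, north 56.7083° N.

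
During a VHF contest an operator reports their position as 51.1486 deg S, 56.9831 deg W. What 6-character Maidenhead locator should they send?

GD18mu

Shift to the Maidenhead origin (180°W, 90°S): lon 123.0169, lat 38.8514.
Field: lon ⌊123.0169/20⌋ = 6 → G; lat ⌊38.8514/10⌋ = 3 → D.
Square: lon ⌊3.0169/2⌋ = 1; lat ⌊8.8514/1⌋ = 8.
Subsquare: lon ⌊1.0169/0.0833333⌋ = 12 → m; lat ⌊0.8514/0.0416667⌋ = 20 → u.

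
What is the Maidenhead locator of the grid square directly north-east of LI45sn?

Longitude subsquare s = 18; +1 → 19 = t.
Latitude subsquare n = 13; +1 → 14 = o.

LI45to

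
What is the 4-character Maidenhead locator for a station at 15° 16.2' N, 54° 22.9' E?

LK75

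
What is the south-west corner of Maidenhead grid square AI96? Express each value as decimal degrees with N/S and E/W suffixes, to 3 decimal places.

4.000° S, 162.000° W

Field A=0, I=8: +0·20° lon, +8·10° lat → SW at lon -180°, lat -10°.
Square 9, 6: +9·2° lon, +6·1° lat → SW at lon -162°, lat -4°.
latitude 4.000° S, longitude 162.000° W.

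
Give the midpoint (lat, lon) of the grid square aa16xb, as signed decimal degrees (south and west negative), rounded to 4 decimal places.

-83.9375, -176.0417

Field A=0, A=0: +0·20° lon, +0·10° lat → SW at lon -180°, lat -90°.
Square 1, 6: +1·2° lon, +6·1° lat → SW at lon -178°, lat -84°.
Subsquare x=23, b=1: +23·0.0833333° lon, +1·0.0416667° lat → SW at lon -176.083°, lat -83.9583°.
Cell spans 0.0833333° lon × 0.0416667° lat. Centre is SW corner plus half of each.
latitude -83.9375, longitude -176.0417.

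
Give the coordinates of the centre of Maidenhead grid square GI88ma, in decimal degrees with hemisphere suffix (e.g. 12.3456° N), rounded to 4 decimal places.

1.9792° S, 42.9583° W

Field G=6, I=8: +6·20° lon, +8·10° lat → SW at lon -60°, lat -10°.
Square 8, 8: +8·2° lon, +8·1° lat → SW at lon -44°, lat -2°.
Subsquare m=12, a=0: +12·0.0833333° lon, +0·0.0416667° lat → SW at lon -43°, lat -2°.
Cell spans 0.0833333° lon × 0.0416667° lat. Centre is SW corner plus half of each.
latitude 1.9792° S, longitude 42.9583° W.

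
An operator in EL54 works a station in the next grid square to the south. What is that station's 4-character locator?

EL53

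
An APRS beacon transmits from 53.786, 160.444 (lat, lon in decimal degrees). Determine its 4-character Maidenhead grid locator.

RO03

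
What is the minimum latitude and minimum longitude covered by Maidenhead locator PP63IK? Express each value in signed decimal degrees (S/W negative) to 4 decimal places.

63.4167, 132.6667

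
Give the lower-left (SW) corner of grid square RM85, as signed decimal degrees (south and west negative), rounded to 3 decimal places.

Field R=17, M=12: +17·20° lon, +12·10° lat → SW at lon 160°, lat 30°.
Square 8, 5: +8·2° lon, +5·1° lat → SW at lon 176°, lat 35°.
latitude 35.000, longitude 176.000.

35.000, 176.000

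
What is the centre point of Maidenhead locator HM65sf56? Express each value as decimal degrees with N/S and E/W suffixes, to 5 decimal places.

35.23542° N, 26.45417° W

Field H=7, M=12: +7·20° lon, +12·10° lat → SW at lon -40°, lat 30°.
Square 6, 5: +6·2° lon, +5·1° lat → SW at lon -28°, lat 35°.
Subsquare s=18, f=5: +18·0.0833333° lon, +5·0.0416667° lat → SW at lon -26.5°, lat 35.2083°.
Extended square 5, 6: +5·0.00833333° lon, +6·0.00416667° lat → SW at lon -26.4583°, lat 35.2333°.
Cell spans 0.00833333° lon × 0.00416667° lat. Centre is SW corner plus half of each.
latitude 35.23542° N, longitude 26.45417° W.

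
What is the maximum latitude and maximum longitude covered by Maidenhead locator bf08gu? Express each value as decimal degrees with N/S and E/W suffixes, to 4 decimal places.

Field B=1, F=5: +1·20° lon, +5·10° lat → SW at lon -160°, lat -40°.
Square 0, 8: +0·2° lon, +8·1° lat → SW at lon -160°, lat -32°.
Subsquare g=6, u=20: +6·0.0833333° lon, +20·0.0416667° lat → SW at lon -159.5°, lat -31.1667°.
Cell spans 0.0833333° lon × 0.0416667° lat. NE corner is SW corner plus one full cell.
latitude 31.1250° S, longitude 159.4167° W.

31.1250° S, 159.4167° W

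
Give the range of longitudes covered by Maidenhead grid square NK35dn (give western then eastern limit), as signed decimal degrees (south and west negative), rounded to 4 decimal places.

86.2500, 86.3333

Field N=13, K=10: +13·20° lon, +10·10° lat → SW at lon 80°, lat 10°.
Square 3, 5: +3·2° lon, +5·1° lat → SW at lon 86°, lat 15°.
Subsquare d=3, n=13: +3·0.0833333° lon, +13·0.0416667° lat → SW at lon 86.25°, lat 15.5417°.
Cell spans 0.0833333° lon × 0.0416667° lat.
west 86.2500, east 86.3333.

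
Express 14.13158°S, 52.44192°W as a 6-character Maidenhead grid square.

GH35su

Shift to the Maidenhead origin (180°W, 90°S): lon 127.5581, lat 75.8684.
Field: lon ⌊127.5581/20⌋ = 6 → G; lat ⌊75.8684/10⌋ = 7 → H.
Square: lon ⌊7.5581/2⌋ = 3; lat ⌊5.8684/1⌋ = 5.
Subsquare: lon ⌊1.5581/0.0833333⌋ = 18 → s; lat ⌊0.8684/0.0416667⌋ = 20 → u.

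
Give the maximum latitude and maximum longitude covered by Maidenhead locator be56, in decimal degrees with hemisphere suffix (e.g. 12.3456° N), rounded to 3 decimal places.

Field B=1, E=4: +1·20° lon, +4·10° lat → SW at lon -160°, lat -50°.
Square 5, 6: +5·2° lon, +6·1° lat → SW at lon -150°, lat -44°.
Cell spans 2° lon × 1° lat. NE corner is SW corner plus one full cell.
latitude 43.000° S, longitude 148.000° W.

43.000° S, 148.000° W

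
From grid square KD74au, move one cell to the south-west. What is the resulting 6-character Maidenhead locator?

Longitude subsquare a = 0; −1 → -1, wraps to 23 = x, carry into square.
Longitude square 7; −1 → 6.
Latitude subsquare u = 20; −1 → 19 = t.

KD64xt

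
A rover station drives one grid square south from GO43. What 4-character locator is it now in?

Latitude square 3; −1 → 2.
The longitude characters are unchanged.

GO42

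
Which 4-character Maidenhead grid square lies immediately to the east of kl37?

Longitude square 3; +1 → 4.
The latitude characters are unchanged.

KL47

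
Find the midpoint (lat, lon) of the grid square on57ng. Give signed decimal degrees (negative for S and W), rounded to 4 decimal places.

Field O=14, N=13: +14·20° lon, +13·10° lat → SW at lon 100°, lat 40°.
Square 5, 7: +5·2° lon, +7·1° lat → SW at lon 110°, lat 47°.
Subsquare n=13, g=6: +13·0.0833333° lon, +6·0.0416667° lat → SW at lon 111.083°, lat 47.25°.
Cell spans 0.0833333° lon × 0.0416667° lat. Centre is SW corner plus half of each.
latitude 47.2708, longitude 111.1250.

47.2708, 111.1250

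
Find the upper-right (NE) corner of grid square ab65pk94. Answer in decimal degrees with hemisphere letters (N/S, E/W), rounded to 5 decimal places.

74.56250° S, 166.66667° W

Field A=0, B=1: +0·20° lon, +1·10° lat → SW at lon -180°, lat -80°.
Square 6, 5: +6·2° lon, +5·1° lat → SW at lon -168°, lat -75°.
Subsquare p=15, k=10: +15·0.0833333° lon, +10·0.0416667° lat → SW at lon -166.75°, lat -74.5833°.
Extended square 9, 4: +9·0.00833333° lon, +4·0.00416667° lat → SW at lon -166.675°, lat -74.5667°.
Cell spans 0.00833333° lon × 0.00416667° lat. NE corner is SW corner plus one full cell.
latitude 74.56250° S, longitude 166.66667° W.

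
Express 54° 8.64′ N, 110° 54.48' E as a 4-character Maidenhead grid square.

OO54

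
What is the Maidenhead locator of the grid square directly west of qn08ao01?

Longitude extended square 0; −1 → -1, wraps to 9, carry into subsquare.
Longitude subsquare a = 0; −1 → -1, wraps to 23 = x, carry into square.
Longitude square 0; −1 → -1, wraps to 9, carry into field.
Longitude field Q = 16; −1 → 15 = P.
The latitude characters are unchanged.

PN98xo91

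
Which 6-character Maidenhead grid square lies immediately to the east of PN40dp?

PN40ep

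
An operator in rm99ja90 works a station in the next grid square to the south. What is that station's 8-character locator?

Latitude extended square 0; −1 → -1, wraps to 9, carry into subsquare.
Latitude subsquare a = 0; −1 → -1, wraps to 23 = x, carry into square.
Latitude square 9; −1 → 8.
The longitude characters are unchanged.

RM98jx99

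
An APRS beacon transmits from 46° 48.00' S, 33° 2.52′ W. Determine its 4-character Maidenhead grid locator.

Offset from 180°W / 90°S: lon 146.96°, lat 43.20°.
Field: 146.96/20 → 7 → H, 43.20/10 → 4 → E; chars HE.
Square: 6.96/2 → 3, 3.20/1 → 3; chars 33.

HE33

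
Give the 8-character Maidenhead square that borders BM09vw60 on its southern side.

BM09vv69

Latitude extended square 0; −1 → -1, wraps to 9, carry into subsquare.
Latitude subsquare w = 22; −1 → 21 = v.
The longitude characters are unchanged.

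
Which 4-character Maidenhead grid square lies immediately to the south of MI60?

MH69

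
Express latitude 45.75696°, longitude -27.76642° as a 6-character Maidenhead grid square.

HN65cs

Offset from 180°W / 90°S: lon 152.2336°, lat 135.7570°.
Field (20°×10°, letters A–R): 152.2336/20 → 7 → H, 135.7570/10 → 13 → N; chars HN.
Square (2°×1°, digits 0–9): 12.2336/2 → 6, 5.7570/1 → 5; chars 65.
Subsquare (5′×2.5′, letters a–x): 0.2336/0.0833333 → 2 → c, 0.7570/0.0416667 → 18 → s; chars cs.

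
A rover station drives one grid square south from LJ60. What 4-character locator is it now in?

LI69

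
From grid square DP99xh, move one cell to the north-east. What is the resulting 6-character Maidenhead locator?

EP09ai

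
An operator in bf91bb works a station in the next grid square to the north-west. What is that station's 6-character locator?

Longitude subsquare b = 1; −1 → 0 = a.
Latitude subsquare b = 1; +1 → 2 = c.

BF91ac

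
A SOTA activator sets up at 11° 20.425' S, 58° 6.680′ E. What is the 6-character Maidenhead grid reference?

LH98bp

Add 180° to longitude and 90° to latitude: 238.1113, 78.6596.
Field: lon ⌊238.1113/20⌋ = 11 → L; lat ⌊78.6596/10⌋ = 7 → H.
Square: lon ⌊18.1113/2⌋ = 9; lat ⌊8.6596/1⌋ = 8.
Subsquare: lon ⌊0.1113/0.0833333⌋ = 1 → b; lat ⌊0.6596/0.0416667⌋ = 15 → p.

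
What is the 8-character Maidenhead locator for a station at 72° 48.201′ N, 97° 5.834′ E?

NQ82nt12

Offset from 180°W / 90°S: lon 277.09723°, lat 162.80335°.
Field: 277.09723/20 → 13 → N, 162.80335/10 → 16 → Q; chars NQ.
Square: 17.09723/2 → 8, 2.80335/1 → 2; chars 82.
Subsquare: 1.09723/0.0833333 → 13 → n, 0.80335/0.0416667 → 19 → t; chars nt.
Extended square: 0.01390/0.00833333 → 1, 0.01168/0.00416667 → 2; chars 12.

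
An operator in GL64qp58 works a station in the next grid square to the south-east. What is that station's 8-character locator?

Longitude extended square 5; +1 → 6.
Latitude extended square 8; −1 → 7.

GL64qp67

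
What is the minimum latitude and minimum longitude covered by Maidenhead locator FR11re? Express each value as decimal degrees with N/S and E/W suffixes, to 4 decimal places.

81.1667° N, 76.5833° W

Field F=5, R=17: +5·20° lon, +17·10° lat → SW at lon -80°, lat 80°.
Square 1, 1: +1·2° lon, +1·1° lat → SW at lon -78°, lat 81°.
Subsquare r=17, e=4: +17·0.0833333° lon, +4·0.0416667° lat → SW at lon -76.5833°, lat 81.1667°.
latitude 81.1667° N, longitude 76.5833° W.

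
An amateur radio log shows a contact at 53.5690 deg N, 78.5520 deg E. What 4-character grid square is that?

MO93

Offset from 180°W / 90°S: lon 258.55°, lat 143.57°.
Field (20°×10°, letters A–R): 258.55/20 → 12 → M, 143.57/10 → 14 → O; chars MO.
Square (2°×1°, digits 0–9): 18.55/2 → 9, 3.57/1 → 3; chars 93.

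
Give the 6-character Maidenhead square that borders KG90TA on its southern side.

Latitude subsquare a = 0; −1 → -1, wraps to 23 = x, carry into square.
Latitude square 0; −1 → -1, wraps to 9, carry into field.
Latitude field G = 6; −1 → 5 = F.
The longitude characters are unchanged.

KF99tx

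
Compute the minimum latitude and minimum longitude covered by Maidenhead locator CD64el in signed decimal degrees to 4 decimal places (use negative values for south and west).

Field C=2, D=3: +2·20° lon, +3·10° lat → SW at lon -140°, lat -60°.
Square 6, 4: +6·2° lon, +4·1° lat → SW at lon -128°, lat -56°.
Subsquare e=4, l=11: +4·0.0833333° lon, +11·0.0416667° lat → SW at lon -127.667°, lat -55.5417°.
latitude -55.5417, longitude -127.6667.

-55.5417, -127.6667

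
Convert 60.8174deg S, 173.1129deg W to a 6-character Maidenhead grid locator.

AC39ke

Add 180° to longitude and 90° to latitude: 6.8871, 29.1826.
Field (20°×10°, letters A–R): lon ⌊6.8871/20⌋ = 0 → A; lat ⌊29.1826/10⌋ = 2 → C.
Square (2°×1°, digits 0–9): lon ⌊6.8871/2⌋ = 3; lat ⌊9.1826/1⌋ = 9.
Subsquare (5′×2.5′, letters a–x): lon ⌊0.8871/0.0833333⌋ = 10 → k; lat ⌊0.1826/0.0416667⌋ = 4 → e.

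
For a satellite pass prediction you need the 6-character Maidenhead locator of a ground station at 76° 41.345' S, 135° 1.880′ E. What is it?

PB73mh

Shift to the Maidenhead origin (180°W, 90°S): lon 315.0313, lat 13.3109.
Field (20°×10°, letters A–R): 315.0313/20 → 15 → P, 13.3109/10 → 1 → B; chars PB.
Square (2°×1°, digits 0–9): 15.0313/2 → 7, 3.3109/1 → 3; chars 73.
Subsquare (5′×2.5′, letters a–x): 1.0313/0.0833333 → 12 → m, 0.3109/0.0416667 → 7 → h; chars mh.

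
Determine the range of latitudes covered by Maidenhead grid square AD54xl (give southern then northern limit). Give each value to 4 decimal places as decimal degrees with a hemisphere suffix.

Field A=0, D=3: +0·20° lon, +3·10° lat → SW at lon -180°, lat -60°.
Square 5, 4: +5·2° lon, +4·1° lat → SW at lon -170°, lat -56°.
Subsquare x=23, l=11: +23·0.0833333° lon, +11·0.0416667° lat → SW at lon -168.083°, lat -55.5417°.
Cell spans 0.0833333° lon × 0.0416667° lat.
south 55.5417° S, north 55.5000° S.

55.5417° S, 55.5000° S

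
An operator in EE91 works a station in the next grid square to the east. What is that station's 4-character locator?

Longitude square 9; +1 → 10, wraps to 0, carry into field.
Longitude field E = 4; +1 → 5 = F.
The latitude characters are unchanged.

FE01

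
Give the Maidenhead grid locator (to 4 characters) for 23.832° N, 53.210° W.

Add 180° to longitude and 90° to latitude: 126.79, 113.83.
Field: lon ⌊126.79/20⌋ = 6 → G; lat ⌊113.83/10⌋ = 11 → L.
Square: lon ⌊6.79/2⌋ = 3; lat ⌊3.83/1⌋ = 3.

GL33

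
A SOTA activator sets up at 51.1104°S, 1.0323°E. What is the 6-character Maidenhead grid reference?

Shift to the Maidenhead origin (180°W, 90°S): lon 181.0323, lat 38.8896.
Field: lon ⌊181.0323/20⌋ = 9 → J; lat ⌊38.8896/10⌋ = 3 → D.
Square: lon ⌊1.0323/2⌋ = 0; lat ⌊8.8896/1⌋ = 8.
Subsquare: lon ⌊1.0323/0.0833333⌋ = 12 → m; lat ⌊0.8896/0.0416667⌋ = 21 → v.

JD08mv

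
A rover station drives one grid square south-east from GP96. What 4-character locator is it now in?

HP05

Longitude square 9; +1 → 10, wraps to 0, carry into field.
Longitude field G = 6; +1 → 7 = H.
Latitude square 6; −1 → 5.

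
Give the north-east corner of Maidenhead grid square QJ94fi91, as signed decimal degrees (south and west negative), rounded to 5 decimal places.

4.34167, 158.50000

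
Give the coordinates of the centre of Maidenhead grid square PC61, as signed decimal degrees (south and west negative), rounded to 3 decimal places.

Field P=15, C=2: +15·20° lon, +2·10° lat → SW at lon 120°, lat -70°.
Square 6, 1: +6·2° lon, +1·1° lat → SW at lon 132°, lat -69°.
Cell spans 2° lon × 1° lat. Centre is SW corner plus half of each.
latitude -68.500, longitude 133.000.

-68.500, 133.000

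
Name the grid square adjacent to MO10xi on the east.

Longitude subsquare x = 23; +1 → 24, wraps to 0 = a, carry into square.
Longitude square 1; +1 → 2.
The latitude characters are unchanged.

MO20ai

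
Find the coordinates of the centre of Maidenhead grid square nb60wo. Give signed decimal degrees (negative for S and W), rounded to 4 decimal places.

Field N=13, B=1: +13·20° lon, +1·10° lat → SW at lon 80°, lat -80°.
Square 6, 0: +6·2° lon, +0·1° lat → SW at lon 92°, lat -80°.
Subsquare w=22, o=14: +22·0.0833333° lon, +14·0.0416667° lat → SW at lon 93.8333°, lat -79.4167°.
Cell spans 0.0833333° lon × 0.0416667° lat. Centre is SW corner plus half of each.
latitude -79.3958, longitude 93.8750.

-79.3958, 93.8750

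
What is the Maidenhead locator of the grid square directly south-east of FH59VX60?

FH59vw79

Longitude extended square 6; +1 → 7.
Latitude extended square 0; −1 → -1, wraps to 9, carry into subsquare.
Latitude subsquare x = 23; −1 → 22 = w.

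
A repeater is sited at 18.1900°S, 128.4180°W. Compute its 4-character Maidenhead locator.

CH51

Shift to the Maidenhead origin (180°W, 90°S): lon 51.58, lat 71.81.
Field (20°×10°, letters A–R): 51.58/20 → 2 → C, 71.81/10 → 7 → H; chars CH.
Square (2°×1°, digits 0–9): 11.58/2 → 5, 1.81/1 → 1; chars 51.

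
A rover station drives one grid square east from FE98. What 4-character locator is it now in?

Longitude square 9; +1 → 10, wraps to 0, carry into field.
Longitude field F = 5; +1 → 6 = G.
The latitude characters are unchanged.

GE08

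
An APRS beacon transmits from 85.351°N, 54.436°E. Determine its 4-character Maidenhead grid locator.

LR75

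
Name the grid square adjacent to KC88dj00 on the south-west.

KC88ci99

Longitude extended square 0; −1 → -1, wraps to 9, carry into subsquare.
Longitude subsquare d = 3; −1 → 2 = c.
Latitude extended square 0; −1 → -1, wraps to 9, carry into subsquare.
Latitude subsquare j = 9; −1 → 8 = i.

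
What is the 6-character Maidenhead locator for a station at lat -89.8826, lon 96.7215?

Shift to the Maidenhead origin (180°W, 90°S): lon 276.7215, lat 0.1174.
Field: lon ⌊276.7215/20⌋ = 13 → N; lat ⌊0.1174/10⌋ = 0 → A.
Square: lon ⌊16.7215/2⌋ = 8; lat ⌊0.1174/1⌋ = 0.
Subsquare: lon ⌊0.7215/0.0833333⌋ = 8 → i; lat ⌊0.1174/0.0416667⌋ = 2 → c.

NA80ic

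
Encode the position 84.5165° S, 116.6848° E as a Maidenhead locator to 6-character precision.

OA85il

Shift to the Maidenhead origin (180°W, 90°S): lon 296.6848, lat 5.4835.
Field: lon ⌊296.6848/20⌋ = 14 → O; lat ⌊5.4835/10⌋ = 0 → A.
Square: lon ⌊16.6848/2⌋ = 8; lat ⌊5.4835/1⌋ = 5.
Subsquare: lon ⌊0.6848/0.0833333⌋ = 8 → i; lat ⌊0.4835/0.0416667⌋ = 11 → l.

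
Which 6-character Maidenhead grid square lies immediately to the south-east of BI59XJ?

BI69ai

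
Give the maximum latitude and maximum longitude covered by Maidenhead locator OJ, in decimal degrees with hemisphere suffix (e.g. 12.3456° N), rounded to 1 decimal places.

10.0° N, 120.0° E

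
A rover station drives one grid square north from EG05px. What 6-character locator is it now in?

Latitude subsquare x = 23; +1 → 24, wraps to 0 = a, carry into square.
Latitude square 5; +1 → 6.
The longitude characters are unchanged.

EG06pa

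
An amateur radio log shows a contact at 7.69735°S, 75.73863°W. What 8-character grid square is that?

Add 180° to longitude and 90° to latitude: 104.26137, 82.30265.
Field: lon ⌊104.26137/20⌋ = 5 → F; lat ⌊82.30265/10⌋ = 8 → I.
Square: lon ⌊4.26137/2⌋ = 2; lat ⌊2.30265/1⌋ = 2.
Subsquare: lon ⌊0.26137/0.0833333⌋ = 3 → d; lat ⌊0.30265/0.0416667⌋ = 7 → h.
Extended square: lon ⌊0.01137/0.00833333⌋ = 1; lat ⌊0.01098/0.00416667⌋ = 2.

FI22dh12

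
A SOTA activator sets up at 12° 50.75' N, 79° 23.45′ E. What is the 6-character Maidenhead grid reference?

MK92qu

Offset from 180°W / 90°S: lon 259.3908°, lat 102.8458°.
Field: 259.3908/20 → 12 → M, 102.8458/10 → 10 → K; chars MK.
Square: 19.3908/2 → 9, 2.8458/1 → 2; chars 92.
Subsquare: 1.3908/0.0833333 → 16 → q, 0.8458/0.0416667 → 20 → u; chars qu.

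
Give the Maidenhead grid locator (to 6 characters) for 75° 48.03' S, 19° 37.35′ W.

IB04ee

Add 180° to longitude and 90° to latitude: 160.3775, 14.1995.
Field: lon ⌊160.3775/20⌋ = 8 → I; lat ⌊14.1995/10⌋ = 1 → B.
Square: lon ⌊0.3775/2⌋ = 0; lat ⌊4.1995/1⌋ = 4.
Subsquare: lon ⌊0.3775/0.0833333⌋ = 4 → e; lat ⌊0.1995/0.0416667⌋ = 4 → e.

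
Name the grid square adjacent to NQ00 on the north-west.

Longitude square 0; −1 → -1, wraps to 9, carry into field.
Longitude field N = 13; −1 → 12 = M.
Latitude square 0; +1 → 1.

MQ91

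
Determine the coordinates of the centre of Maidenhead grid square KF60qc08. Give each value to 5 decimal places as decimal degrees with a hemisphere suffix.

39.88125° S, 33.33750° E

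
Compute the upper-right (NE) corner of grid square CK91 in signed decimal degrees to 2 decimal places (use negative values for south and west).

12.00, -120.00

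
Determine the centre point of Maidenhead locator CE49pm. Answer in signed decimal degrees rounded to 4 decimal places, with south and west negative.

Field C=2, E=4: +2·20° lon, +4·10° lat → SW at lon -140°, lat -50°.
Square 4, 9: +4·2° lon, +9·1° lat → SW at lon -132°, lat -41°.
Subsquare p=15, m=12: +15·0.0833333° lon, +12·0.0416667° lat → SW at lon -130.75°, lat -40.5°.
Cell spans 0.0833333° lon × 0.0416667° lat. Centre is SW corner plus half of each.
latitude -40.4792, longitude -130.7083.

-40.4792, -130.7083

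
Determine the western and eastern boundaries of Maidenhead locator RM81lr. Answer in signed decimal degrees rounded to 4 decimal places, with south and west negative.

176.9167, 177.0000

Field R=17, M=12: +17·20° lon, +12·10° lat → SW at lon 160°, lat 30°.
Square 8, 1: +8·2° lon, +1·1° lat → SW at lon 176°, lat 31°.
Subsquare l=11, r=17: +11·0.0833333° lon, +17·0.0416667° lat → SW at lon 176.917°, lat 31.7083°.
Cell spans 0.0833333° lon × 0.0416667° lat.
west 176.9167, east 177.0000.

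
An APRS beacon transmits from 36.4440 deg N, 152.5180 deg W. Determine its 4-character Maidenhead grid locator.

BM36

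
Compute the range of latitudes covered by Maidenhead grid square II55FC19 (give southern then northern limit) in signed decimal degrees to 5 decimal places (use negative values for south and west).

Field I=8, I=8: +8·20° lon, +8·10° lat → SW at lon -20°, lat -10°.
Square 5, 5: +5·2° lon, +5·1° lat → SW at lon -10°, lat -5°.
Subsquare f=5, c=2: +5·0.0833333° lon, +2·0.0416667° lat → SW at lon -9.58333°, lat -4.91667°.
Extended square 1, 9: +1·0.00833333° lon, +9·0.00416667° lat → SW at lon -9.575°, lat -4.87917°.
Cell spans 0.00833333° lon × 0.00416667° lat.
south -4.87917, north -4.87500.

-4.87917, -4.87500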